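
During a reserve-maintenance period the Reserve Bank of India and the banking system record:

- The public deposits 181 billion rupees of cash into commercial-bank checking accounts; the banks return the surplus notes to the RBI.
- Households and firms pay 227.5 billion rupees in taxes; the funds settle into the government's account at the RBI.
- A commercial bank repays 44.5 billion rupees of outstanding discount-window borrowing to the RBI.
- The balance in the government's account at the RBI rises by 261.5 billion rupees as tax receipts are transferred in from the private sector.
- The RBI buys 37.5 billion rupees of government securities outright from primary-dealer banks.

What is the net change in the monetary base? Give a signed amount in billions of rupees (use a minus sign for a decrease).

-496 billion

Currency deposit 181 billion rupees: just a shift between currency and reserves — both are base money → 0.
Government account inflow 227.5 billion rupees: reserves shift to a non-base liability → −227.5B.
Discount-window repayment 44.5 billion rupees: RBI balance sheet contracts → −44.5B.
Government account inflow 261.5 billion rupees: reserves shift to a non-base liability → −261.5B.
OMO purchase (from banks) 37.5 billion rupees: RBI balance sheet expands → +37.5B.
Net: 0 − 227.5 − 44.5 − 261.5 + 37.5 = -496 billion.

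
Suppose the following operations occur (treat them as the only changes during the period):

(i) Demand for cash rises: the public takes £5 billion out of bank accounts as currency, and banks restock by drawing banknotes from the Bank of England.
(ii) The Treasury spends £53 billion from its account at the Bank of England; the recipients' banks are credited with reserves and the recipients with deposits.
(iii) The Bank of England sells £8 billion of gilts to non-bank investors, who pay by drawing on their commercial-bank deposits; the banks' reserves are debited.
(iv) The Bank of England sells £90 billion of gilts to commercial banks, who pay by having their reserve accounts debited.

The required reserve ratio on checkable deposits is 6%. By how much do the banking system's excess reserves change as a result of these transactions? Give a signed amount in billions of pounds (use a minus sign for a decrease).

-£52.4 billion

Currency withdrawal £5 billion: reserves −£5B, deposits −£5B.
Government spending £53 billion: reserves +£53B, deposits +£53B.
Asset sale (to non-banks) £8 billion: reserves −£8B, deposits −£8B.
OMO sale (to banks) £90 billion: reserves −£90B, deposits 0.
Totals: Δreserves = −£50B, Δdeposits = +£40B.
Δrequired reserves = 6% × +£40B = +£2.4B.
Δexcess reserves = Δreserves − Δrequired = −£50B − (+£2.4B) = -£52.4 billion.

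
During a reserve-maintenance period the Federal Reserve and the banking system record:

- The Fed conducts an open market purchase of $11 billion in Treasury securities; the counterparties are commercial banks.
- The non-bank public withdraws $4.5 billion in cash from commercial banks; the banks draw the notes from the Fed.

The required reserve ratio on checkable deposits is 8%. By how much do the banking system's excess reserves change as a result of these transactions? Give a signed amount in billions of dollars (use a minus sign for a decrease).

+$6.86 billion

OMO purchase (from banks) $11 billion: reserves +$11B, deposits 0.
Currency withdrawal $4.5 billion: reserves −$4.5B, deposits −$4.5B.
Totals: Δreserves = +$6.5B, Δdeposits = −$4.5B.
Δrequired reserves = 8% × −$4.5B = −$0.36B.
Δexcess reserves = Δreserves − Δrequired = +$6.5B − (−$0.36B) = +$6.86 billion.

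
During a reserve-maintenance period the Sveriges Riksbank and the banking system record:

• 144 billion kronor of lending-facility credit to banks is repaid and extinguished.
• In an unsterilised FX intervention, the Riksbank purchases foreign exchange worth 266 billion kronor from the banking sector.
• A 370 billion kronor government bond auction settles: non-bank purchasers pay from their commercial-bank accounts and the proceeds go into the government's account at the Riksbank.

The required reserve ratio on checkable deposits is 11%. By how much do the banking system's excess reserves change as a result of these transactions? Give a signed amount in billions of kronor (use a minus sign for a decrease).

-207.3 billion

Discount-window repayment 144 billion kronor: reserves −144B, deposits 0.
FX purchase 266 billion kronor: reserves +266B, deposits 0.
Government account inflow 370 billion kronor: reserves −370B, deposits −370B.
Totals: Δreserves = −248B, Δdeposits = −370B.
Δrequired reserves = 11% × −370B = −40.7B.
Δexcess reserves = Δreserves − Δrequired = −248B − (−40.7B) = -207.3 billion.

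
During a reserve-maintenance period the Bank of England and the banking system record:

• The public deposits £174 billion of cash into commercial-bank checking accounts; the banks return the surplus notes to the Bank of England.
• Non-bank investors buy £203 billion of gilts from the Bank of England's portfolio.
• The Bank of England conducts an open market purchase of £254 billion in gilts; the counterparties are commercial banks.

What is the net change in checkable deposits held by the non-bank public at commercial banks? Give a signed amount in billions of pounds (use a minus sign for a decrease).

-£29 billion

Currency deposit £174 billion: non-bank counterparties' bank balances rise → +£174B.
Asset sale (to non-banks) £203 billion: non-bank counterparties' bank balances fall → −£203B.
OMO purchase (from banks) £254 billion: the counterparty is a bank, so public deposits are unchanged → 0.
Net: 174 − 203 + 0 = -£29 billion.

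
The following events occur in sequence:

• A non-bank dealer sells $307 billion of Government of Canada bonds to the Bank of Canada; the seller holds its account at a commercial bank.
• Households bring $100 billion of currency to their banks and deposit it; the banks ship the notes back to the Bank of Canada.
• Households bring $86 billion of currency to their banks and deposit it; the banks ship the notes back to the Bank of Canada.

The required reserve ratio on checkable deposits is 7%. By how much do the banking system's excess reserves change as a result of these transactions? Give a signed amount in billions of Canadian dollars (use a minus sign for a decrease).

Asset purchase (from non-banks) $307 billion: reserves +$307B, deposits +$307B.
Currency deposit $100 billion: reserves +$100B, deposits +$100B.
Currency deposit $86 billion: reserves +$86B, deposits +$86B.
Totals: Δreserves = +$493B, Δdeposits = +$493B.
Δrequired reserves = 7% × +$493B = +$34.51B.
Δexcess reserves = Δreserves − Δrequired = +$493B − (+$34.51B) = +$458.49 billion.

+$458.49 billion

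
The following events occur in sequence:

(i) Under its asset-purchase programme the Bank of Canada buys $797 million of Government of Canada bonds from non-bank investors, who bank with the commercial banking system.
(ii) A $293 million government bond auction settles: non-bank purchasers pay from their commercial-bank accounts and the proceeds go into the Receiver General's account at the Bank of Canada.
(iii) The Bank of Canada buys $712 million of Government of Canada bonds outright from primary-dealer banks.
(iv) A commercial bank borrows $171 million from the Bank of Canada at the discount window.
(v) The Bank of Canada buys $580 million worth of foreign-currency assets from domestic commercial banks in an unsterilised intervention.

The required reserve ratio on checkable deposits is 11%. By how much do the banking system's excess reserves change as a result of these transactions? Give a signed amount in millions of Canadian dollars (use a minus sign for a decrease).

Asset purchase (from non-banks) $797 million: reserves +$797M, deposits +$797M.
Government account inflow $293 million: reserves −$293M, deposits −$293M.
OMO purchase (from banks) $712 million: reserves +$712M, deposits 0.
Discount-window loan $171 million: reserves +$171M, deposits 0.
FX purchase $580 million: reserves +$580M, deposits 0.
Totals: Δreserves = +$1967M, Δdeposits = +$504M.
Δrequired reserves = 11% × +$504M = +$55.44M.
Δexcess reserves = Δreserves − Δrequired = +$1967M − (+$55.44M) = +$1911.56 million.

+$1911.56 million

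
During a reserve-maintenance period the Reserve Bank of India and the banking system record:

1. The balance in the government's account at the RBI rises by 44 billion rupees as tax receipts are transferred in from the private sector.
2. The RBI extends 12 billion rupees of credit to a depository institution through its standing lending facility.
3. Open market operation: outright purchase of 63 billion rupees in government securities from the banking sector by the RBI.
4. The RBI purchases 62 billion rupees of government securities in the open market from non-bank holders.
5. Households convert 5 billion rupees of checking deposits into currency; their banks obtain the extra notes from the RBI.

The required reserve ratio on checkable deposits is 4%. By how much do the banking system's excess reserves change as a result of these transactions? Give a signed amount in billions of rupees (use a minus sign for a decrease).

+87.48 billion

Government account inflow 44 billion rupees: reserves −44B, deposits −44B.
Discount-window loan 12 billion rupees: reserves +12B, deposits 0.
OMO purchase (from banks) 63 billion rupees: reserves +63B, deposits 0.
Asset purchase (from non-banks) 62 billion rupees: reserves +62B, deposits +62B.
Currency withdrawal 5 billion rupees: reserves −5B, deposits −5B.
Totals: Δreserves = +88B, Δdeposits = +13B.
Δrequired reserves = 4% × +13B = +0.52B.
Δexcess reserves = Δreserves − Δrequired = +88B − (+0.52B) = +87.48 billion.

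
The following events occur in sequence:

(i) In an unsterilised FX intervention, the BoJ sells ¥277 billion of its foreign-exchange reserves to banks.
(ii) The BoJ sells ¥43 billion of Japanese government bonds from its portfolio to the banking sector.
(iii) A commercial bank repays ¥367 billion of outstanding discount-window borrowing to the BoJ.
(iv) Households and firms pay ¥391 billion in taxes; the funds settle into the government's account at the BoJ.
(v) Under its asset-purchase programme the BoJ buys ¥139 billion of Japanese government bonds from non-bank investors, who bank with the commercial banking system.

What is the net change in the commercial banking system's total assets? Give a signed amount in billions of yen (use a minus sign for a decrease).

-¥619 billion

BoJ balance sheet:
  Assets:      Securities +¥96B, Loans to banks −¥367B, Foreign assets −¥277B
  Liabilities: Bank reserves −¥939B, Government deposits +¥391B
Commercial banking system:
  Assets:      Reserves at CB −¥939B, Securities +¥43B, Foreign assets +¥277B
  Liabilities: Checkable deposits −¥252B, Borrowings from CB −¥367B
Change in total bank assets = -¥619 billion.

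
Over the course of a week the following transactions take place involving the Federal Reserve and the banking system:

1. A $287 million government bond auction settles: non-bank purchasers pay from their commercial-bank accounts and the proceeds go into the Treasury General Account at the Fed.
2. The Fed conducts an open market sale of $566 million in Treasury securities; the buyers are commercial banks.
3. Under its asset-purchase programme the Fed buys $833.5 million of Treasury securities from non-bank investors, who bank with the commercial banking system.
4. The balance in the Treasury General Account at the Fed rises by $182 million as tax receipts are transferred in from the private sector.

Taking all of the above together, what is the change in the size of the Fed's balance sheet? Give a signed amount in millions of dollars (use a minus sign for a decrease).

+$267.5 million

Fed balance sheet:
  Assets:      Securities +$267.5M
  Liabilities: Bank reserves −$201.5M, Government deposits +$469M
Change in total Fed assets = +$267.5 million.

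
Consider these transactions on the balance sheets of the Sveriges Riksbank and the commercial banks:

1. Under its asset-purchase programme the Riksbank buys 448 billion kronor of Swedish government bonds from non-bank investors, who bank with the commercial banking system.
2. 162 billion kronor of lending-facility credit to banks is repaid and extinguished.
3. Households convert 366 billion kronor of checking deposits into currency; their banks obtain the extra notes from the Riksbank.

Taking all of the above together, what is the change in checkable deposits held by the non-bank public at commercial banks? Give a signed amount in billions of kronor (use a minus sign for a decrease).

Asset purchase (from non-banks) 448 billion kronor: non-bank counterparties' bank balances rise → +448B.
Discount-window repayment 162 billion kronor: the counterparty is a bank, so public deposits are unchanged → 0.
Currency withdrawal 366 billion kronor: non-bank counterparties' bank balances fall → −366B.
Net: 448 + 0 − 366 = +82 billion.

+82 billion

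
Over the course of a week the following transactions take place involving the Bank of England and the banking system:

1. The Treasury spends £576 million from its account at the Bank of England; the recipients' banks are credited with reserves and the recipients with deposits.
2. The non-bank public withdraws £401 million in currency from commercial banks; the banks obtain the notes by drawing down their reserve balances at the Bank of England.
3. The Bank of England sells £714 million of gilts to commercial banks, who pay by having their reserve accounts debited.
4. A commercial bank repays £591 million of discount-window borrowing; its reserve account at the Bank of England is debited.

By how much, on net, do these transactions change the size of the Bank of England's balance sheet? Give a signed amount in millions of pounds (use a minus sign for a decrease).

Government spending £576 million: only the composition of liabilities changes → 0.
Currency withdrawal £401 million: only the composition of liabilities changes → 0.
OMO sale (to banks) £714 million: a Bank of England asset is shed → −£714M.
Discount-window repayment £591 million: a Bank of England asset is shed → −£591M.
Net: 0 + 0 − 714 − 591 = -£1305 million.

-£1305 million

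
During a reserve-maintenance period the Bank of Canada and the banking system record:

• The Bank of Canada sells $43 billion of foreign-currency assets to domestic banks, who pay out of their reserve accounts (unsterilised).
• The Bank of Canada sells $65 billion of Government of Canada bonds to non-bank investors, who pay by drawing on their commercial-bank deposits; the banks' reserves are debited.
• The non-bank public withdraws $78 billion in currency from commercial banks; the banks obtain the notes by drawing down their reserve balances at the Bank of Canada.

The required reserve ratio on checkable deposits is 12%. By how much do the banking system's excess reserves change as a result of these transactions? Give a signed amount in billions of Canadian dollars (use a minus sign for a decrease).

-$168.84 billion

FX sale $43 billion: reserves −$43B, deposits 0.
Asset sale (to non-banks) $65 billion: reserves −$65B, deposits −$65B.
Currency withdrawal $78 billion: reserves −$78B, deposits −$78B.
Totals: Δreserves = −$186B, Δdeposits = −$143B.
Δrequired reserves = 12% × −$143B = −$17.16B.
Δexcess reserves = Δreserves − Δrequired = −$186B − (−$17.16B) = -$168.84 billion.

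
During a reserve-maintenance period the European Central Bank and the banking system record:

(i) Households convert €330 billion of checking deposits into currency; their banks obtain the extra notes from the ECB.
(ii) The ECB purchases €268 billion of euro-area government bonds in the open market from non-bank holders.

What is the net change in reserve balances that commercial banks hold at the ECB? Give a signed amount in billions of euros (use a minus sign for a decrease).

Currency withdrawal €330 billion: banks swap reserves for currency → −€330B.
Asset purchase (from non-banks) €268 billion: the ECB pays by crediting reserve accounts → +€268B.
Net: −330 + 268 = -€62 billion.

-€62 billion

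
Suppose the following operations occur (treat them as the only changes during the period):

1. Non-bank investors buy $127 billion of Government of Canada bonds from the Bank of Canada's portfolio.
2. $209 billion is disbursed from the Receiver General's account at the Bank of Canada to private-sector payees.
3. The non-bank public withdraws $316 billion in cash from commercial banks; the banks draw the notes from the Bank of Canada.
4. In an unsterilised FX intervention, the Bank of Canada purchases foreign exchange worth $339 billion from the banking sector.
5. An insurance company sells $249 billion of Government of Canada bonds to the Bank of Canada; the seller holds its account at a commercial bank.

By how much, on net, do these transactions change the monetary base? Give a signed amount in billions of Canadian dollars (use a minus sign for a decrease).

Asset sale (to non-banks) $127 billion: Bank of Canada balance sheet contracts → −$127B.
Government spending $209 billion: a non-base liability converts back to reserves → +$209B.
Currency withdrawal $316 billion: just a shift between currency and reserves — both are base money → 0.
FX purchase $339 billion: Bank of Canada balance sheet expands → +$339B.
Asset purchase (from non-banks) $249 billion: Bank of Canada balance sheet expands → +$249B.
Net: −127 + 209 + 0 + 339 + 249 = +$670 billion.

+$670 billion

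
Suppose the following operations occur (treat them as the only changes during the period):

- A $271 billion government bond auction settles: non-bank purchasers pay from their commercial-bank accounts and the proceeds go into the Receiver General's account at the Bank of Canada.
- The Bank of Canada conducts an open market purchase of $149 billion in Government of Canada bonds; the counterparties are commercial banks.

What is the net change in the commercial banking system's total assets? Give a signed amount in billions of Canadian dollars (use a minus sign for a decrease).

-$271 billion

Bank of Canada balance sheet:
  Assets:      Securities +$149B
  Liabilities: Bank reserves −$122B, Government deposits +$271B
Commercial banking system:
  Assets:      Reserves at CB −$122B, Securities −$149B
  Liabilities: Checkable deposits −$271B
Change in total bank assets = -$271 billion.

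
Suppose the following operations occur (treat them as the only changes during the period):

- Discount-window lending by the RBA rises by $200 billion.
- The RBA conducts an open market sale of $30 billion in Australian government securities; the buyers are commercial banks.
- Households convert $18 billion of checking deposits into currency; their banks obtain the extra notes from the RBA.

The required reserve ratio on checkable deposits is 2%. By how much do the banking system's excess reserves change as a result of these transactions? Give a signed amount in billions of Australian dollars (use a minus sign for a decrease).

Discount-window loan $200 billion: reserves +$200B, deposits 0.
OMO sale (to banks) $30 billion: reserves −$30B, deposits 0.
Currency withdrawal $18 billion: reserves −$18B, deposits −$18B.
Totals: Δreserves = +$152B, Δdeposits = −$18B.
Δrequired reserves = 2% × −$18B = −$0.36B.
Δexcess reserves = Δreserves − Δrequired = +$152B − (−$0.36B) = +$152.36 billion.

+$152.36 billion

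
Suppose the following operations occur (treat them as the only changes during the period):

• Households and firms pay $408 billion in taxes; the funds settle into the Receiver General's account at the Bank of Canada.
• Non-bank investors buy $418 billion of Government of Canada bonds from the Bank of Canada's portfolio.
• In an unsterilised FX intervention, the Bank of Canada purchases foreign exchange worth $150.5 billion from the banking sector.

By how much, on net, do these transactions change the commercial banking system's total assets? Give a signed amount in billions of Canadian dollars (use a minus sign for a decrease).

Bank of Canada balance sheet:
  Assets:      Securities −$418B, Foreign assets +$150.5B
  Liabilities: Bank reserves −$675.5B, Government deposits +$408B
Commercial banking system:
  Assets:      Reserves at CB −$675.5B, Foreign assets −$150.5B
  Liabilities: Checkable deposits −$826B
Change in total bank assets = -$826 billion.

-$826 billion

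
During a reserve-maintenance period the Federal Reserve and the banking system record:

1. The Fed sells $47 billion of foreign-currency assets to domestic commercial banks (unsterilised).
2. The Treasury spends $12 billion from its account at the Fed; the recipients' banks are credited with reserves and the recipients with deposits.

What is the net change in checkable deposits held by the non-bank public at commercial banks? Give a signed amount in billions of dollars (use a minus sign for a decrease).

FX sale $47 billion: the counterparty is a bank, so public deposits are unchanged → 0.
Government spending $12 billion: non-bank counterparties' bank balances rise → +$12B.
Net: 0 + 12 = +$12 billion.

+$12 billion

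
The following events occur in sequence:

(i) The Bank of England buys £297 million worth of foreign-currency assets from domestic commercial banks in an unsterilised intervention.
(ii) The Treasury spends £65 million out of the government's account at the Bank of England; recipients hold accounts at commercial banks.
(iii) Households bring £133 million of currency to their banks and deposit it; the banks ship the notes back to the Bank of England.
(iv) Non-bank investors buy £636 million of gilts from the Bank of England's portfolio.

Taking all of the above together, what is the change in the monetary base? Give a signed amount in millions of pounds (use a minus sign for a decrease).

-£274 million

FX purchase £297 million: Bank of England balance sheet expands → +£297M.
Government spending £65 million: a non-base liability converts back to reserves → +£65M.
Currency deposit £133 million: just a shift between currency and reserves — both are base money → 0.
Asset sale (to non-banks) £636 million: Bank of England balance sheet contracts → −£636M.
Net: 297 + 65 + 0 − 636 = -£274 million.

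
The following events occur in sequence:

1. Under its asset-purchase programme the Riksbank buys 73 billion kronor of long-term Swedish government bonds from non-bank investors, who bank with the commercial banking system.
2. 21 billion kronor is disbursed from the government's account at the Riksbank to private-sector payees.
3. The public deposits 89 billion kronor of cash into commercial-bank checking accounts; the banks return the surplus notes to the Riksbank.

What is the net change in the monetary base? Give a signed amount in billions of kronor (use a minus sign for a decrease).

+94 billion

Asset purchase (from non-banks) 73 billion kronor: Riksbank balance sheet expands → +73B.
Government spending 21 billion kronor: a non-base liability converts back to reserves → +21B.
Currency deposit 89 billion kronor: just a shift between currency and reserves — both are base money → 0.
Net: 73 + 21 + 0 = +94 billion.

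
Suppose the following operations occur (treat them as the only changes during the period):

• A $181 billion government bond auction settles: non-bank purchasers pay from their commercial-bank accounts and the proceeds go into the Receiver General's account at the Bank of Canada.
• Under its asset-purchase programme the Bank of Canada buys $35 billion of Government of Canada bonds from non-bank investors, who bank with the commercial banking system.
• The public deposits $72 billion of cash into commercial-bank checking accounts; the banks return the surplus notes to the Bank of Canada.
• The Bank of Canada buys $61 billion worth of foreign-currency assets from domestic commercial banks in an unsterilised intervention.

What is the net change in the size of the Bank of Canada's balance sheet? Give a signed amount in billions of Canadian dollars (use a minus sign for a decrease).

Government account inflow $181 billion: only the composition of liabilities changes → 0.
Asset purchase (from non-banks) $35 billion: a Bank of Canada asset is acquired → +$35B.
Currency deposit $72 billion: only the composition of liabilities changes → 0.
FX purchase $61 billion: a Bank of Canada asset is acquired → +$61B.
Net: 0 + 35 + 0 + 61 = +$96 billion.

+$96 billion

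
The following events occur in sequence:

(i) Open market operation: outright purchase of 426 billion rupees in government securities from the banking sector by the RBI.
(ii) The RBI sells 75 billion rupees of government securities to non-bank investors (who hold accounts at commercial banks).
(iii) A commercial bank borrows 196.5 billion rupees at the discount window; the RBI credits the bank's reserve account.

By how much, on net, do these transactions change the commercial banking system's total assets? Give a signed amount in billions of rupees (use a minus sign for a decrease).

+121.5 billion

RBI balance sheet:
  Assets:      Securities +351B, Loans to banks +196.5B
  Liabilities: Bank reserves +547.5B
Commercial banking system:
  Assets:      Reserves at CB +547.5B, Securities −426B
  Liabilities: Checkable deposits −75B, Borrowings from CB +196.5B
Change in total bank assets = +121.5 billion.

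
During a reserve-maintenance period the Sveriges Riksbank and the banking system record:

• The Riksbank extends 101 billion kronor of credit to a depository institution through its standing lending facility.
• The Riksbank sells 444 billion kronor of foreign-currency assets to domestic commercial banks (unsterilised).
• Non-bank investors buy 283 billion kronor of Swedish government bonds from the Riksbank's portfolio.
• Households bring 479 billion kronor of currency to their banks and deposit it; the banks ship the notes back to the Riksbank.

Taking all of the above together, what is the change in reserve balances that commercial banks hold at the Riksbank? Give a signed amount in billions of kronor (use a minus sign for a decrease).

Riksbank balance sheet:
  Assets:      Securities −283B, Loans to banks +101B, Foreign assets −444B
  Liabilities: Bank reserves −147B, Currency in circulation −479B
So the change in reserve balances that commercial banks hold at the Riksbank is -147 billion.

-147 billion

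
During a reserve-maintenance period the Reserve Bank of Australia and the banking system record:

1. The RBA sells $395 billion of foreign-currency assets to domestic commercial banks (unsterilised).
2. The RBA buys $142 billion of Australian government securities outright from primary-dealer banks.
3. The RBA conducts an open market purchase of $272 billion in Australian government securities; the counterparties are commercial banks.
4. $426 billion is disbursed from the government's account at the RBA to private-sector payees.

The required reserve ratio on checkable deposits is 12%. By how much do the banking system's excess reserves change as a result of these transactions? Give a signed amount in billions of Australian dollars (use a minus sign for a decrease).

FX sale $395 billion: reserves −$395B, deposits 0.
OMO purchase (from banks) $142 billion: reserves +$142B, deposits 0.
OMO purchase (from banks) $272 billion: reserves +$272B, deposits 0.
Government spending $426 billion: reserves +$426B, deposits +$426B.
Totals: Δreserves = +$445B, Δdeposits = +$426B.
Δrequired reserves = 12% × +$426B = +$51.12B.
Δexcess reserves = Δreserves − Δrequired = +$445B − (+$51.12B) = +$393.88 billion.

+$393.88 billion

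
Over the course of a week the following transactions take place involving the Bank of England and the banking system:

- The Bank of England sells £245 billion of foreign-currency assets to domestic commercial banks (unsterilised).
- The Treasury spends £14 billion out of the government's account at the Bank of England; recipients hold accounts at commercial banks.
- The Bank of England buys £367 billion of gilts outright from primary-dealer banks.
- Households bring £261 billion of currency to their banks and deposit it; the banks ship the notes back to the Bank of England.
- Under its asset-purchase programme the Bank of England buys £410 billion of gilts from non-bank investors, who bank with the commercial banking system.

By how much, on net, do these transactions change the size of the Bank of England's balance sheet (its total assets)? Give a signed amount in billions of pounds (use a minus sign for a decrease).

Bank of England balance sheet:
  Assets:      Securities +£777B, Foreign assets −£245B
  Liabilities: Bank reserves +£807B, Currency in circulation −£261B, Government deposits −£14B
Change in total Bank of England assets = +£532 billion.

+£532 billion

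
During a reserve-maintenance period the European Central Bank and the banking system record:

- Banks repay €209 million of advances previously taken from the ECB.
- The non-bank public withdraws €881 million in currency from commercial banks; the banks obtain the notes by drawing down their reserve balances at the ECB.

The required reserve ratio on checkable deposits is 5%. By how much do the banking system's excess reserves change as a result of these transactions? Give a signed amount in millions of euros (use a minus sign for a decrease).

Discount-window repayment €209 million: reserves −€209M, deposits 0.
Currency withdrawal €881 million: reserves −€881M, deposits −€881M.
Totals: Δreserves = −€1090M, Δdeposits = −€881M.
Δrequired reserves = 5% × −€881M = −€44.05M.
Δexcess reserves = Δreserves − Δrequired = −€1090M − (−€44.05M) = -€1045.95 million.

-€1045.95 million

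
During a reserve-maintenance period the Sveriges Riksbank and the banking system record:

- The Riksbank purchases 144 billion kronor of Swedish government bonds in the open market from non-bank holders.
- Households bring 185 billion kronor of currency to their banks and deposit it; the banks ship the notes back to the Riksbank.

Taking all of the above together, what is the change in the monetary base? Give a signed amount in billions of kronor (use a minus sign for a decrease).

+144 billion

Asset purchase (from non-banks) 144 billion kronor: Riksbank balance sheet expands → +144B.
Currency deposit 185 billion kronor: just a shift between currency and reserves — both are base money → 0.
Net: 144 + 0 = +144 billion.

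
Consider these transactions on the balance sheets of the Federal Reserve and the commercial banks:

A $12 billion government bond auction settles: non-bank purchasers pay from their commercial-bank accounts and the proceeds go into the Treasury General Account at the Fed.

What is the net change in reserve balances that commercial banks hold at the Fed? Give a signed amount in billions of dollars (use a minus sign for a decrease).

Government account inflow $12 billion: funds move from bank reserves into the government account → −$12B.

-$12 billion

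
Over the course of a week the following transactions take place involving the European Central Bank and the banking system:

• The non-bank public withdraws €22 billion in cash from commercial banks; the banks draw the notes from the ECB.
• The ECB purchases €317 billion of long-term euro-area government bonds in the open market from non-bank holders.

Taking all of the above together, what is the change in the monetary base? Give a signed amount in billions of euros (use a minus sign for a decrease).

ECB balance sheet:
  Assets:      Securities +€317B
  Liabilities: Bank reserves +€295B, Currency in circulation +€22B
Commercial banking system:
  Assets:      Reserves at CB +€295B
  Liabilities: Checkable deposits +€295B
Monetary base = currency + reserves: +€22B + (+€295B) = +€317 billion.

+€317 billion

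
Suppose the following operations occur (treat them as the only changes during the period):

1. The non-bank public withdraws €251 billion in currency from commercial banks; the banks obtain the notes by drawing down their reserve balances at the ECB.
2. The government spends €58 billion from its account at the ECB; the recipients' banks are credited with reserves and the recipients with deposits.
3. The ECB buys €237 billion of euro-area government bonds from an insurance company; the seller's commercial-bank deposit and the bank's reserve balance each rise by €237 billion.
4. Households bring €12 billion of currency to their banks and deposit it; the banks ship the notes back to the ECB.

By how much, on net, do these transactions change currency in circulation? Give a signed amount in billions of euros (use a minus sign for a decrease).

+€239 billion

Currency withdrawal €251 billion: notes leave the central bank → +€251B.
Government spending €58 billion: no currency enters or leaves circulation → 0.
Asset purchase (from non-banks) €237 billion: no currency enters or leaves circulation → 0.
Currency deposit €12 billion: notes return to the central bank → −€12B.
Net: 251 + 0 + 0 − 12 = +€239 billion.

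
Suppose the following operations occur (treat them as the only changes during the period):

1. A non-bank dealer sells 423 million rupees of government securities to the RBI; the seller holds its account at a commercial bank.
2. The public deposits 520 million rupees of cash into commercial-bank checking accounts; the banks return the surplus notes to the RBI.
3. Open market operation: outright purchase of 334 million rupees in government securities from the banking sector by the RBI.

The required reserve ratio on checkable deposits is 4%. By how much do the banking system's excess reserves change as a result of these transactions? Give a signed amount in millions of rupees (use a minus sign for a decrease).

+1239.28 million

Asset purchase (from non-banks) 423 million rupees: reserves +423M, deposits +423M.
Currency deposit 520 million rupees: reserves +520M, deposits +520M.
OMO purchase (from banks) 334 million rupees: reserves +334M, deposits 0.
Totals: Δreserves = +1277M, Δdeposits = +943M.
Δrequired reserves = 4% × +943M = +37.72M.
Δexcess reserves = Δreserves − Δrequired = +1277M − (+37.72M) = +1239.28 million.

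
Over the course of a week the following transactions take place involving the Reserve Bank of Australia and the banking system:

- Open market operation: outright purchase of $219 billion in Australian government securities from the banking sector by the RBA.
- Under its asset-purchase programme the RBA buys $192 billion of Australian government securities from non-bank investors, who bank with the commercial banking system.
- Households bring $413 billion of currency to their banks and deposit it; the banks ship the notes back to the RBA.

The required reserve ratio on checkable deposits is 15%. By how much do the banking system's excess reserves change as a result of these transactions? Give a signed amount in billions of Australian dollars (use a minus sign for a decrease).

+$733.25 billion

OMO purchase (from banks) $219 billion: reserves +$219B, deposits 0.
Asset purchase (from non-banks) $192 billion: reserves +$192B, deposits +$192B.
Currency deposit $413 billion: reserves +$413B, deposits +$413B.
Totals: Δreserves = +$824B, Δdeposits = +$605B.
Δrequired reserves = 15% × +$605B = +$90.75B.
Δexcess reserves = Δreserves − Δrequired = +$824B − (+$90.75B) = +$733.25 billion.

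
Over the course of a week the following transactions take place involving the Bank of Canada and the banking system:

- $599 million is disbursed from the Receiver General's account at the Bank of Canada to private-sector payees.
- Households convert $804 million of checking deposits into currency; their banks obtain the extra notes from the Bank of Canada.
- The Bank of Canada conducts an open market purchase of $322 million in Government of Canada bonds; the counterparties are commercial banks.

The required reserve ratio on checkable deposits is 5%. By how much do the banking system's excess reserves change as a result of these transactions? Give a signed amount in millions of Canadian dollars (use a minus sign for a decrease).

Government spending $599 million: reserves +$599M, deposits +$599M.
Currency withdrawal $804 million: reserves −$804M, deposits −$804M.
OMO purchase (from banks) $322 million: reserves +$322M, deposits 0.
Totals: Δreserves = +$117M, Δdeposits = −$205M.
Δrequired reserves = 5% × −$205M = −$10.25M.
Δexcess reserves = Δreserves − Δrequired = +$117M − (−$10.25M) = +$127.25 million.

+$127.25 million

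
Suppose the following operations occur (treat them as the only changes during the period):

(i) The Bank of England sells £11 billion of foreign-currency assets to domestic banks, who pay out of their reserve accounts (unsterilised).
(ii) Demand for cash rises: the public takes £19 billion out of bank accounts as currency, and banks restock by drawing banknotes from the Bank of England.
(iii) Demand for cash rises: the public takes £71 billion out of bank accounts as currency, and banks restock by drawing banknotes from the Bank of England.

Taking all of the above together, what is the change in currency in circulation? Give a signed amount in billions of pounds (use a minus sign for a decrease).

+£90 billion

FX sale £11 billion: no currency enters or leaves circulation → 0.
Currency withdrawal £19 billion: notes leave the central bank → +£19B.
Currency withdrawal £71 billion: notes leave the central bank → +£71B.
Net: 0 + 19 + 71 = +£90 billion.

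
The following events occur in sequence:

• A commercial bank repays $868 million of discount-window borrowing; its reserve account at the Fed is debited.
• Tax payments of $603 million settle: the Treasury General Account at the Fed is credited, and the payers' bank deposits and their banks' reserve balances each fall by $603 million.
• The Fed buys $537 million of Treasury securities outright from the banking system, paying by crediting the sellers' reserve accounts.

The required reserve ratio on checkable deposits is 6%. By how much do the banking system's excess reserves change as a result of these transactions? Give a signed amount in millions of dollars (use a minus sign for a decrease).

-$897.82 million

Discount-window repayment $868 million: reserves −$868M, deposits 0.
Government account inflow $603 million: reserves −$603M, deposits −$603M.
OMO purchase (from banks) $537 million: reserves +$537M, deposits 0.
Totals: Δreserves = −$934M, Δdeposits = −$603M.
Δrequired reserves = 6% × −$603M = −$36.18M.
Δexcess reserves = Δreserves − Δrequired = −$934M − (−$36.18M) = -$897.82 million.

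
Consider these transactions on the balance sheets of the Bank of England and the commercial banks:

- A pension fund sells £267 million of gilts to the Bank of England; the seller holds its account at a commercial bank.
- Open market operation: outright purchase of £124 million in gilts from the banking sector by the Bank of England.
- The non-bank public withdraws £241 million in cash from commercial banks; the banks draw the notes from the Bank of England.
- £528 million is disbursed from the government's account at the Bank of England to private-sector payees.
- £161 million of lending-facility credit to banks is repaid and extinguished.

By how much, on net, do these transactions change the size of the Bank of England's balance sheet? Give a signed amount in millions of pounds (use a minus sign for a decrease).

Asset purchase (from non-banks) £267 million: a Bank of England asset is acquired → +£267M.
OMO purchase (from banks) £124 million: a Bank of England asset is acquired → +£124M.
Currency withdrawal £241 million: only the composition of liabilities changes → 0.
Government spending £528 million: only the composition of liabilities changes → 0.
Discount-window repayment £161 million: a Bank of England asset is shed → −£161M.
Net: 267 + 124 + 0 + 0 − 161 = +£230 million.

+£230 million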